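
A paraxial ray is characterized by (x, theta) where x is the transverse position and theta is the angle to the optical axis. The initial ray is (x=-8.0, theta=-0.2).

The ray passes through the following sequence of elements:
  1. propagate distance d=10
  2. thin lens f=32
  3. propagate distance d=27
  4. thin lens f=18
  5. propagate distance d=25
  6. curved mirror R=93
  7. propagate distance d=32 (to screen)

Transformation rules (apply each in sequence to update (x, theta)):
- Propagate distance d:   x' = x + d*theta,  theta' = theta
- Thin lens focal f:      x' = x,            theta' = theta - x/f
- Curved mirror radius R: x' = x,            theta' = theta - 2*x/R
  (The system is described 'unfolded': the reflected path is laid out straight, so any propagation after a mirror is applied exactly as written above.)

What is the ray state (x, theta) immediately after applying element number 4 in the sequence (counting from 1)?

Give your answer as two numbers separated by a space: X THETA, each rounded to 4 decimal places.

Initial: x=-8.0000 theta=-0.2000
After 1 (propagate distance d=10): x=-10.0000 theta=-0.2000
After 2 (thin lens f=32): x=-10.0000 theta=0.1125
After 3 (propagate distance d=27): x=-6.9625 theta=0.1125
After 4 (thin lens f=18): x=-6.9625 theta=719/1440 (≈0.4993)
Rounded to 4 decimal places: x = -6.9625, theta = 0.4993

Answer: -6.9625 0.4993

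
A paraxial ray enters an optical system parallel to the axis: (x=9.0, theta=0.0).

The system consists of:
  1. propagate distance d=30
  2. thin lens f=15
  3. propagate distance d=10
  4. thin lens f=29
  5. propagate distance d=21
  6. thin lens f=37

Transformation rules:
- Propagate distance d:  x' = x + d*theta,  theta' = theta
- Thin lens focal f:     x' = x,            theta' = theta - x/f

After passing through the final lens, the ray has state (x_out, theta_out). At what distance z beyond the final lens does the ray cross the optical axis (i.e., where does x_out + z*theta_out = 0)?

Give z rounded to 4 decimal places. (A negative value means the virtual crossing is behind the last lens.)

Answer: -30.5559

Derivation:
Initial: x=9.0000 theta=0.0000
After 1 (propagate distance d=30): x=9.0000 theta=0.0000
After 2 (thin lens f=15): x=9.0000 theta=-0.6000
After 3 (propagate distance d=10): x=3.0000 theta=-0.6000
After 4 (thin lens f=29): x=3.0000 theta=-102/145 (≈-0.7034)
After 5 (propagate distance d=21): x=-1707/145 (≈-11.7724) theta=-102/145 (≈-0.7034)
After 6 (thin lens f=37): x=-1707/145 (≈-11.7724) theta=-2067/5365 (≈-0.3853)
z_focus = -x_out/theta_out = -(-1707/145)/(-2067/5365) = -21053/689 ≈ -30.5559
Rounded to 4 decimal places: z = -30.5559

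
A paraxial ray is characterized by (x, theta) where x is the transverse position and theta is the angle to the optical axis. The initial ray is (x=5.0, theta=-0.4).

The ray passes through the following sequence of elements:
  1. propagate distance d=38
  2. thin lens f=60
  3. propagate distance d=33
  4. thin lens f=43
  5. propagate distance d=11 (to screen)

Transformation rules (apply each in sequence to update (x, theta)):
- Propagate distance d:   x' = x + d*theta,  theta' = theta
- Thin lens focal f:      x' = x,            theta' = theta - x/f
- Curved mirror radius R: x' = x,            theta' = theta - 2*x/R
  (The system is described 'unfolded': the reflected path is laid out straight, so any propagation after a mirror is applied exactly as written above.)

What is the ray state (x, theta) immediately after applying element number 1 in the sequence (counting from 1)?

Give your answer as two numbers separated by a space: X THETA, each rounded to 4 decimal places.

Initial: x=5.0000 theta=-0.4000
After 1 (propagate distance d=38): x=-10.2000 theta=-0.4000
Rounded to 4 decimal places: x = -10.2000, theta = -0.4000

Answer: -10.2000 -0.4000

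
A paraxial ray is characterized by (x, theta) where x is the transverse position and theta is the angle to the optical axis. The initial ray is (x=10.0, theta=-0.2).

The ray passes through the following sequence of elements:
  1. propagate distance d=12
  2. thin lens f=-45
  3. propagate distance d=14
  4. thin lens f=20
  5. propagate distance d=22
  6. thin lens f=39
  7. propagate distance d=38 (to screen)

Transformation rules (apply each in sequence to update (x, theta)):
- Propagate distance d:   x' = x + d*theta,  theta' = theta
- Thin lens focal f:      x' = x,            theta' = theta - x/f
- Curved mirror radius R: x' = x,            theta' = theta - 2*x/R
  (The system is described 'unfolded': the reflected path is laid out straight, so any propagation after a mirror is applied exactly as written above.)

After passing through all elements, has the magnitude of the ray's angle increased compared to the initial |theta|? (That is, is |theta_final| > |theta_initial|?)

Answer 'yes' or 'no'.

Initial: x=10.0000 theta=-0.2000
After 1 (propagate distance d=12): x=7.6000 theta=-0.2000
After 2 (thin lens f=-45): x=7.6000 theta=-7/225 (≈-0.0311)
After 3 (propagate distance d=14): x=1612/225 (≈7.1644) theta=-7/225 (≈-0.0311)
After 4 (thin lens f=20): x=1612/225 (≈7.1644) theta=-146/375 (≈-0.3893)
After 5 (propagate distance d=22): x=-1576/1125 (≈-1.4009) theta=-146/375 (≈-0.3893)
After 6 (thin lens f=39): x=-1576/1125 (≈-1.4009) theta=-15506/43875 (≈-0.3534)
After 7 (propagate distance d=38 (to screen)): x=-650692/43875 (≈-14.8306) theta=-15506/43875 (≈-0.3534)
|theta_initial|=0.2000 |theta_final|=15506/43875 (≈0.3534) -> increased

Answer: yes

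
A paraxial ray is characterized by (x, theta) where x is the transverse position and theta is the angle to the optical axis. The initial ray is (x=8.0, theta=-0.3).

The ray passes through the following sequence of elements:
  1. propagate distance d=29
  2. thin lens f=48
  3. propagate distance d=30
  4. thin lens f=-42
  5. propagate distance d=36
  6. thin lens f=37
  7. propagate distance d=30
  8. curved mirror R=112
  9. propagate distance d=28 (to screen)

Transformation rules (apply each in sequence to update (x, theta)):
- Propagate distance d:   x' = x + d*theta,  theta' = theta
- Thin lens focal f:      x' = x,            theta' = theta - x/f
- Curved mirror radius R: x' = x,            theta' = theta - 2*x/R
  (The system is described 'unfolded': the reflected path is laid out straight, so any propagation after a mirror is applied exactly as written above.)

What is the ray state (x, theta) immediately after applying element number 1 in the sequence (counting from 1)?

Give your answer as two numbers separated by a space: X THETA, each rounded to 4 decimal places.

Initial: x=8.0000 theta=-0.3000
After 1 (propagate distance d=29): x=-0.7000 theta=-0.3000
Rounded to 4 decimal places: x = -0.7000, theta = -0.3000

Answer: -0.7000 -0.3000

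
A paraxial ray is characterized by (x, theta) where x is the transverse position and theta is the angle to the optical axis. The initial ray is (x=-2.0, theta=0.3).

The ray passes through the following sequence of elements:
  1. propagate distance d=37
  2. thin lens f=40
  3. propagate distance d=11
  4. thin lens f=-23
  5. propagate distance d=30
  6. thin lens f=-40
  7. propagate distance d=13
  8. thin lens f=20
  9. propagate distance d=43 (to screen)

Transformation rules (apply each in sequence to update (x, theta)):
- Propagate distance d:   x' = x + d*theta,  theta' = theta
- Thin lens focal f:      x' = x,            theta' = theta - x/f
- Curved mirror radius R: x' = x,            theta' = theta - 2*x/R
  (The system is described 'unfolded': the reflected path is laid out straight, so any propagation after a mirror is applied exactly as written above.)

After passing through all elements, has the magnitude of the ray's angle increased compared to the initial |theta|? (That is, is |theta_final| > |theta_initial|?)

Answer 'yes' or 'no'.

Initial: x=-2.0000 theta=0.3000
After 1 (propagate distance d=37): x=9.1000 theta=0.3000
After 2 (thin lens f=40): x=9.1000 theta=0.0725
After 3 (propagate distance d=11): x=9.8975 theta=0.0725
After 4 (thin lens f=-23): x=9.8975 theta=2313/4600 (≈0.5028)
After 5 (propagate distance d=30): x=229837/9200 (≈24.9823) theta=2313/4600 (≈0.5028)
After 6 (thin lens f=-40): x=229837/9200 (≈24.9823) theta=414877/368000 (≈1.1274)
After 7 (propagate distance d=13): x=14586881/368000 (≈39.6383) theta=414877/368000 (≈1.1274)
After 8 (thin lens f=20): x=14586881/368000 (≈39.6383) theta=-6289341/7360000 (≈-0.8545)
After 9 (propagate distance d=43 (to screen)): x=21295957/7360000 (≈2.8935) theta=-6289341/7360000 (≈-0.8545)
|theta_initial|=0.3000 |theta_final|=6289341/7360000 (≈0.8545) -> increased

Answer: yes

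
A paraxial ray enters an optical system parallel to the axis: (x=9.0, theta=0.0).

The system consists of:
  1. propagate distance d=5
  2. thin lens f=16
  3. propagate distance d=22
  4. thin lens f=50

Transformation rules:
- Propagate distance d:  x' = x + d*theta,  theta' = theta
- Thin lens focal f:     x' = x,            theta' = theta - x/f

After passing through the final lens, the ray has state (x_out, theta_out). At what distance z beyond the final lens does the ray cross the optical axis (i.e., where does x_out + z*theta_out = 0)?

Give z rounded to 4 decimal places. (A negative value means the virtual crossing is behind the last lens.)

Answer: -6.8182

Derivation:
Initial: x=9.0000 theta=0.0000
After 1 (propagate distance d=5): x=9.0000 theta=0.0000
After 2 (thin lens f=16): x=9.0000 theta=-0.5625
After 3 (propagate distance d=22): x=-3.3750 theta=-0.5625
After 4 (thin lens f=50): x=-3.3750 theta=-0.4950
z_focus = -x_out/theta_out = -(-3.3750)/(-0.4950) = -75/11 ≈ -6.8182
Rounded to 4 decimal places: z = -6.8182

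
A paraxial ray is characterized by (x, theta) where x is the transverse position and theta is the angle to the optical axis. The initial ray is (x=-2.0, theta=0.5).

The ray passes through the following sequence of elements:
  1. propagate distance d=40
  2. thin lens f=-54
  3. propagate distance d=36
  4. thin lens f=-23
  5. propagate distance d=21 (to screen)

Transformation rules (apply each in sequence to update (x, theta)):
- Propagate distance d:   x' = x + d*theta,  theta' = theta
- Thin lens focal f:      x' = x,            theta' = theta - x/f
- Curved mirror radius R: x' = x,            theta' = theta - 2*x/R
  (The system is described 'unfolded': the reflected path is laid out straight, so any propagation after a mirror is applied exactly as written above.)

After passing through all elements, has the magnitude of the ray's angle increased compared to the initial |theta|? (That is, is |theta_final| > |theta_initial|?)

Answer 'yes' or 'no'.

Answer: yes

Derivation:
Initial: x=-2.0000 theta=0.5000
After 1 (propagate distance d=40): x=18.0000 theta=0.5000
After 2 (thin lens f=-54): x=18.0000 theta=5/6 (≈0.8333)
After 3 (propagate distance d=36): x=48.0000 theta=5/6 (≈0.8333)
After 4 (thin lens f=-23): x=48.0000 theta=403/138 (≈2.9203)
After 5 (propagate distance d=21 (to screen)): x=5029/46 (≈109.3261) theta=403/138 (≈2.9203)
|theta_initial|=0.5000 |theta_final|=403/138 (≈2.9203) -> increased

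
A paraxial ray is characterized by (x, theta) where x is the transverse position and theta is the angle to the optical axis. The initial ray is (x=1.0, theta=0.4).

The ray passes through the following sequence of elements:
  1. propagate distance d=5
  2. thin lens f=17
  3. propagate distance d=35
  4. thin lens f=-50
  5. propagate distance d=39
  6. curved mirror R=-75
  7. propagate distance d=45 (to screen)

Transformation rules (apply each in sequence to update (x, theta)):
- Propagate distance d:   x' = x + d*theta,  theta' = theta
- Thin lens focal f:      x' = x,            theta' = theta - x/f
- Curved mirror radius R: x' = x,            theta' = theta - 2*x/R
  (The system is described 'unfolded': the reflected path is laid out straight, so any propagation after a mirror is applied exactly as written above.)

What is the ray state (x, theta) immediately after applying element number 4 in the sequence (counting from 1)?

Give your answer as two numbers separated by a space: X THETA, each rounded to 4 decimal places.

Answer: 10.8235 0.4400

Derivation:
Initial: x=1.0000 theta=0.4000
After 1 (propagate distance d=5): x=3.0000 theta=0.4000
After 2 (thin lens f=17): x=3.0000 theta=19/85 (≈0.2235)
After 3 (propagate distance d=35): x=184/17 (≈10.8235) theta=19/85 (≈0.2235)
After 4 (thin lens f=-50): x=184/17 (≈10.8235) theta=0.4400
Rounded to 4 decimal places: x = 10.8235, theta = 0.4400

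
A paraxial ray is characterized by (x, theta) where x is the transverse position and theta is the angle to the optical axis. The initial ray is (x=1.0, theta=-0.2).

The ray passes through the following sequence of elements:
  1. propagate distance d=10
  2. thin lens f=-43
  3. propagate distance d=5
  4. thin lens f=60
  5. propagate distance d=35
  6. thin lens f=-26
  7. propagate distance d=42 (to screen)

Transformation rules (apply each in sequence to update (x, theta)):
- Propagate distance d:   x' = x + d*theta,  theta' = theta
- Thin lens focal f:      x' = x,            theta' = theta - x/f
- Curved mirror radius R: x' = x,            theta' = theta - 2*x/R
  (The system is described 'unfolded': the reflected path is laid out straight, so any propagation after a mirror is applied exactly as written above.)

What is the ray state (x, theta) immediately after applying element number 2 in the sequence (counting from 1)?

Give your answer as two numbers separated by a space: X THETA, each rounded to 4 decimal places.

Initial: x=1.0000 theta=-0.2000
After 1 (propagate distance d=10): x=-1.0000 theta=-0.2000
After 2 (thin lens f=-43): x=-1.0000 theta=-48/215 (≈-0.2233)
Rounded to 4 decimal places: x = -1.0000, theta = -0.2233

Answer: -1.0000 -0.2233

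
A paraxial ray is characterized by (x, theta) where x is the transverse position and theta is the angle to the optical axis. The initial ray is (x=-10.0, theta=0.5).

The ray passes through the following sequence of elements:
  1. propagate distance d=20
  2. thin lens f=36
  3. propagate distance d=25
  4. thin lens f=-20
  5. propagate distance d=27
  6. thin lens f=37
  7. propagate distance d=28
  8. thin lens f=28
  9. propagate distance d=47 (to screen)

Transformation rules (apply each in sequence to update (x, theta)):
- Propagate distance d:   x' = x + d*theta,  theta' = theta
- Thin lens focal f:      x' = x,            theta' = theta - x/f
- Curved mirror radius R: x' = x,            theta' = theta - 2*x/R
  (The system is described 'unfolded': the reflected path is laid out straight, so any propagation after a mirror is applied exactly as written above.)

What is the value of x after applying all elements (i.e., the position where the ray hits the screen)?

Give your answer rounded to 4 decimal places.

Answer: -30.0397

Derivation:
Initial: x=-10.0000 theta=0.5000
After 1 (propagate distance d=20): x=0.0000 theta=0.5000
After 2 (thin lens f=36): x=0.0000 theta=0.5000
After 3 (propagate distance d=25): x=12.5000 theta=0.5000
After 4 (thin lens f=-20): x=12.5000 theta=1.1250
After 5 (propagate distance d=27): x=42.8750 theta=1.1250
After 6 (thin lens f=37): x=42.8750 theta=-5/148 (≈-0.0338)
After 7 (propagate distance d=28): x=12411/296 (≈41.9291) theta=-5/148 (≈-0.0338)
After 8 (thin lens f=28): x=12411/296 (≈41.9291) theta=-49/32 (≈-1.5313)
After 9 (propagate distance d=47 (to screen)): x=-35567/1184 (≈-30.0397) theta=-49/32 (≈-1.5313)
Rounded to 4 decimal places: x = -30.0397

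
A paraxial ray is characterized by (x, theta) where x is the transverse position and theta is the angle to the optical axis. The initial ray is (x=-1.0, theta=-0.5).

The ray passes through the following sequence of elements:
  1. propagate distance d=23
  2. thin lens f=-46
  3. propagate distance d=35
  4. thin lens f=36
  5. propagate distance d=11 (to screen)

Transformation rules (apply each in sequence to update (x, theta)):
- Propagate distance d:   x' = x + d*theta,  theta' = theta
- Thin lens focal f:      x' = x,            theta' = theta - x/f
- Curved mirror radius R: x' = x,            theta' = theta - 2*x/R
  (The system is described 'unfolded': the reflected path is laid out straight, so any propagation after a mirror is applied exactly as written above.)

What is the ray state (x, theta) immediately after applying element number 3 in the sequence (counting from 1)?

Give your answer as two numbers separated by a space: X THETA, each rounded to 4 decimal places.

Initial: x=-1.0000 theta=-0.5000
After 1 (propagate distance d=23): x=-12.5000 theta=-0.5000
After 2 (thin lens f=-46): x=-12.5000 theta=-71/92 (≈-0.7717)
After 3 (propagate distance d=35): x=-3635/92 (≈-39.5109) theta=-71/92 (≈-0.7717)
Rounded to 4 decimal places: x = -39.5109, theta = -0.7717

Answer: -39.5109 -0.7717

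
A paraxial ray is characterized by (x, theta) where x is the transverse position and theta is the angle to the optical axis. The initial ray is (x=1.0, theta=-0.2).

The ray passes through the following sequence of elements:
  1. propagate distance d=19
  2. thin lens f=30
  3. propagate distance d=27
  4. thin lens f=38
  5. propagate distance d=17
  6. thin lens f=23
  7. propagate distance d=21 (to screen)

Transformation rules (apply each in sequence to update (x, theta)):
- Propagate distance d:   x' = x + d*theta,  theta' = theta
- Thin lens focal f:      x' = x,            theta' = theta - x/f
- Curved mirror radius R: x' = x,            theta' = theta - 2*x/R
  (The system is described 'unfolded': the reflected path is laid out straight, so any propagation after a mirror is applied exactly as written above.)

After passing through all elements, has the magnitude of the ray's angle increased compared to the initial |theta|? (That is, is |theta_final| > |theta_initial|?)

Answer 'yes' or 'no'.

Initial: x=1.0000 theta=-0.2000
After 1 (propagate distance d=19): x=-2.8000 theta=-0.2000
After 2 (thin lens f=30): x=-2.8000 theta=-8/75 (≈-0.1067)
After 3 (propagate distance d=27): x=-5.6800 theta=-8/75 (≈-0.1067)
After 4 (thin lens f=38): x=-5.6800 theta=61/1425 (≈0.0428)
After 5 (propagate distance d=17): x=-7057/1425 (≈-4.9523) theta=61/1425 (≈0.0428)
After 6 (thin lens f=23): x=-7057/1425 (≈-4.9523) theta=564/2185 (≈0.2581)
After 7 (propagate distance d=21 (to screen)): x=15349/32775 (≈0.4683) theta=564/2185 (≈0.2581)
|theta_initial|=0.2000 |theta_final|=564/2185 (≈0.2581) -> increased

Answer: yes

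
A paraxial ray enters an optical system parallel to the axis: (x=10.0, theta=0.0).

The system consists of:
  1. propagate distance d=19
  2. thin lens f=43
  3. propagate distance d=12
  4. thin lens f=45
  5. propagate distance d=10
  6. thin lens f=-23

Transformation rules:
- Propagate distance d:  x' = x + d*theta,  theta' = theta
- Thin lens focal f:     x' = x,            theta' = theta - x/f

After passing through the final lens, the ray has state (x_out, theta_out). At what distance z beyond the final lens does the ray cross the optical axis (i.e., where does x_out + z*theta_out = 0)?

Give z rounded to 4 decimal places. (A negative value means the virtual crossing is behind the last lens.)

Initial: x=10.0000 theta=0.0000
After 1 (propagate distance d=19): x=10.0000 theta=0.0000
After 2 (thin lens f=43): x=10.0000 theta=-10/43 (≈-0.2326)
After 3 (propagate distance d=12): x=310/43 (≈7.2093) theta=-10/43 (≈-0.2326)
After 4 (thin lens f=45): x=310/43 (≈7.2093) theta=-152/387 (≈-0.3928)
After 5 (propagate distance d=10): x=1270/387 (≈3.2817) theta=-152/387 (≈-0.3928)
After 6 (thin lens f=-23): x=1270/387 (≈3.2817) theta=-742/2967 (≈-0.2501)
z_focus = -x_out/theta_out = -(1270/387)/(-742/2967) = 14605/1113 ≈ 13.1222
Rounded to 4 decimal places: z = 13.1222

Answer: 13.1222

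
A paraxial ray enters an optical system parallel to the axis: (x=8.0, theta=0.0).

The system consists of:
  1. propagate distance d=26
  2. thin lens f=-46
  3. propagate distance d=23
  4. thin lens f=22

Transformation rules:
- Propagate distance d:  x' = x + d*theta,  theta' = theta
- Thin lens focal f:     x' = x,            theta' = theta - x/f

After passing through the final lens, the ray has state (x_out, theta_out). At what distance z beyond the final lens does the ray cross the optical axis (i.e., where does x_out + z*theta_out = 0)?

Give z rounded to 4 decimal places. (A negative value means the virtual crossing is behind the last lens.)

Initial: x=8.0000 theta=0.0000
After 1 (propagate distance d=26): x=8.0000 theta=0.0000
After 2 (thin lens f=-46): x=8.0000 theta=4/23 (≈0.1739)
After 3 (propagate distance d=23): x=12.0000 theta=4/23 (≈0.1739)
After 4 (thin lens f=22): x=12.0000 theta=-94/253 (≈-0.3715)
z_focus = -x_out/theta_out = -(12.0000)/(-94/253) = 1518/47 ≈ 32.2979
Rounded to 4 decimal places: z = 32.2979

Answer: 32.2979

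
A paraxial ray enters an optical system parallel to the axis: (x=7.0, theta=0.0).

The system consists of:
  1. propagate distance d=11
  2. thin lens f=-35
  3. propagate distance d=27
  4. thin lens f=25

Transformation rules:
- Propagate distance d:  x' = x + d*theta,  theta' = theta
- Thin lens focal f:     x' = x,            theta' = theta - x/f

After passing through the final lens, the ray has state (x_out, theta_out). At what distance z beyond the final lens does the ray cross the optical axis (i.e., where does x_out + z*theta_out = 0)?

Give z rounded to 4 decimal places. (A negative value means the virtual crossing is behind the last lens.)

Initial: x=7.0000 theta=0.0000
After 1 (propagate distance d=11): x=7.0000 theta=0.0000
After 2 (thin lens f=-35): x=7.0000 theta=0.2000
After 3 (propagate distance d=27): x=12.4000 theta=0.2000
After 4 (thin lens f=25): x=12.4000 theta=-0.2960
z_focus = -x_out/theta_out = -(12.4000)/(-0.2960) = 1550/37 ≈ 41.8919
Rounded to 4 decimal places: z = 41.8919

Answer: 41.8919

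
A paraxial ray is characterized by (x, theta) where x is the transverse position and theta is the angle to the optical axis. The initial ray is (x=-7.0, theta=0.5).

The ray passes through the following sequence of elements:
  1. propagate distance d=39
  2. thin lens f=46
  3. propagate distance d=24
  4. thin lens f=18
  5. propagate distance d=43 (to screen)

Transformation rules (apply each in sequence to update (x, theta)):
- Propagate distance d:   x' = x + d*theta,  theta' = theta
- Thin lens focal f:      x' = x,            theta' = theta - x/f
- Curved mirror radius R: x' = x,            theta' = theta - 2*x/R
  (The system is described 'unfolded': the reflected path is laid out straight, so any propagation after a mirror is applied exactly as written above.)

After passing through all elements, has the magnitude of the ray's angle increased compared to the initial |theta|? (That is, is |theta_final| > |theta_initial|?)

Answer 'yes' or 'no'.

Answer: yes

Derivation:
Initial: x=-7.0000 theta=0.5000
After 1 (propagate distance d=39): x=12.5000 theta=0.5000
After 2 (thin lens f=46): x=12.5000 theta=21/92 (≈0.2283)
After 3 (propagate distance d=24): x=827/46 (≈17.9783) theta=21/92 (≈0.2283)
After 4 (thin lens f=18): x=827/46 (≈17.9783) theta=-319/414 (≈-0.7705)
After 5 (propagate distance d=43 (to screen)): x=-3137/207 (≈-15.1546) theta=-319/414 (≈-0.7705)
|theta_initial|=0.5000 |theta_final|=319/414 (≈0.7705) -> increased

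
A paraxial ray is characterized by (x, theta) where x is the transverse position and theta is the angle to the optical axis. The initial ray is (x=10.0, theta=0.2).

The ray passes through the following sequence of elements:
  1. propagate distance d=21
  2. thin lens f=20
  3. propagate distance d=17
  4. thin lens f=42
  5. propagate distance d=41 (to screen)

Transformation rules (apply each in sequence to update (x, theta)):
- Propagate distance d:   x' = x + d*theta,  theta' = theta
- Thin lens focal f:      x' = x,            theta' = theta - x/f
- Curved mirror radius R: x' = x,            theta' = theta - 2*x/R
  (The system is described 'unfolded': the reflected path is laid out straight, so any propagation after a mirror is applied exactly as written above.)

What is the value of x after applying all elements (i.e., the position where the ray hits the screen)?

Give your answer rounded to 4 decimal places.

Answer: -20.7783

Derivation:
Initial: x=10.0000 theta=0.2000
After 1 (propagate distance d=21): x=14.2000 theta=0.2000
After 2 (thin lens f=20): x=14.2000 theta=-0.5100
After 3 (propagate distance d=17): x=5.5300 theta=-0.5100
After 4 (thin lens f=42): x=5.5300 theta=-77/120 (≈-0.6417)
After 5 (propagate distance d=41 (to screen)): x=-12467/600 (≈-20.7783) theta=-77/120 (≈-0.6417)
Rounded to 4 decimal places: x = -20.7783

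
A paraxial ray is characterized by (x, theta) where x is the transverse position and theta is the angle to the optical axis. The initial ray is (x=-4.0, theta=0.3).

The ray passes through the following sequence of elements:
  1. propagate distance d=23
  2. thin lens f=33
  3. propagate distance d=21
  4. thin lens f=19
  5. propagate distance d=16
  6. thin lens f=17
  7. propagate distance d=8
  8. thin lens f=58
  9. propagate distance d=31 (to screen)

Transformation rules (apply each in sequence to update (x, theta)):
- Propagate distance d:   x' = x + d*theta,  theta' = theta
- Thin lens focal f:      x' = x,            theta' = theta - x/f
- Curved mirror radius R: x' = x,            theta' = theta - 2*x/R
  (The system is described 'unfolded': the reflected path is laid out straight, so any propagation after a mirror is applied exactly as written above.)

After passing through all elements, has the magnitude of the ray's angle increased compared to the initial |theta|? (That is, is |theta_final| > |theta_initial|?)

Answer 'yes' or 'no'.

Initial: x=-4.0000 theta=0.3000
After 1 (propagate distance d=23): x=2.9000 theta=0.3000
After 2 (thin lens f=33): x=2.9000 theta=7/33 (≈0.2121)
After 3 (propagate distance d=21): x=809/110 (≈7.3545) theta=7/33 (≈0.2121)
After 4 (thin lens f=19): x=809/110 (≈7.3545) theta=-1097/6270 (≈-0.1750)
After 5 (propagate distance d=16): x=28561/6270 (≈4.5552) theta=-1097/6270 (≈-0.1750)
After 6 (thin lens f=17): x=28561/6270 (≈4.5552) theta=-4721/10659 (≈-0.4429)
After 7 (propagate distance d=8): x=107857/106590 (≈1.0119) theta=-4721/10659 (≈-0.4429)
After 8 (thin lens f=58): x=107857/106590 (≈1.0119) theta=-948679/2060740 (≈-0.4604)
After 9 (propagate distance d=31 (to screen)): x=-81971441/6182220 (≈-13.2592) theta=-948679/2060740 (≈-0.4604)
|theta_initial|=0.3000 |theta_final|=948679/2060740 (≈0.4604) -> increased

Answer: yes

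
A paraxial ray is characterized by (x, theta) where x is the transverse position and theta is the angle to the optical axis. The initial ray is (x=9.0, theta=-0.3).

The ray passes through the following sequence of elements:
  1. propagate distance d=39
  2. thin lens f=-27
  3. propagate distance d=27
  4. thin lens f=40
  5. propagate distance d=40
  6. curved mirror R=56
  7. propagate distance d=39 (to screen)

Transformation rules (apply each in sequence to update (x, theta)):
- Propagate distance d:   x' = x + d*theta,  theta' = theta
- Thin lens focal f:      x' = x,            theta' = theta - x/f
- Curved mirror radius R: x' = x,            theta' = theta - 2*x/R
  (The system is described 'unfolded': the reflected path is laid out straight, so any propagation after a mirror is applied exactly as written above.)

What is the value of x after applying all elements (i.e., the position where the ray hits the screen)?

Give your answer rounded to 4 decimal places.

Initial: x=9.0000 theta=-0.3000
After 1 (propagate distance d=39): x=-2.7000 theta=-0.3000
After 2 (thin lens f=-27): x=-2.7000 theta=-0.4000
After 3 (propagate distance d=27): x=-13.5000 theta=-0.4000
After 4 (thin lens f=40): x=-13.5000 theta=-0.0625
After 5 (propagate distance d=40): x=-16.0000 theta=-0.0625
After 6 (curved mirror R=56): x=-16.0000 theta=57/112 (≈0.5089)
After 7 (propagate distance d=39 (to screen)): x=431/112 (≈3.8482) theta=57/112 (≈0.5089)
Rounded to 4 decimal places: x = 3.8482

Answer: 3.8482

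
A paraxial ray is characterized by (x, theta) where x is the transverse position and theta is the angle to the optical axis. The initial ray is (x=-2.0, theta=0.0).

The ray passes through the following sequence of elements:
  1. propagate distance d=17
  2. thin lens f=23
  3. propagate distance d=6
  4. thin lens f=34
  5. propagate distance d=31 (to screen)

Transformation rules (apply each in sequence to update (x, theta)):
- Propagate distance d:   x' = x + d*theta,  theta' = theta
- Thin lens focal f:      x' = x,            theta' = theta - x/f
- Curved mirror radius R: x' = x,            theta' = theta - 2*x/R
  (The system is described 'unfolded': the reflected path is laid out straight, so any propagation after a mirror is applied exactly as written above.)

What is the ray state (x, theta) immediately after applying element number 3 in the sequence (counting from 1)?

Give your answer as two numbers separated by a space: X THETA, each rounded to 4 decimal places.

Answer: -1.4783 0.0870

Derivation:
Initial: x=-2.0000 theta=0.0000
After 1 (propagate distance d=17): x=-2.0000 theta=0.0000
After 2 (thin lens f=23): x=-2.0000 theta=2/23 (≈0.0870)
After 3 (propagate distance d=6): x=-34/23 (≈-1.4783) theta=2/23 (≈0.0870)
Rounded to 4 decimal places: x = -1.4783, theta = 0.0870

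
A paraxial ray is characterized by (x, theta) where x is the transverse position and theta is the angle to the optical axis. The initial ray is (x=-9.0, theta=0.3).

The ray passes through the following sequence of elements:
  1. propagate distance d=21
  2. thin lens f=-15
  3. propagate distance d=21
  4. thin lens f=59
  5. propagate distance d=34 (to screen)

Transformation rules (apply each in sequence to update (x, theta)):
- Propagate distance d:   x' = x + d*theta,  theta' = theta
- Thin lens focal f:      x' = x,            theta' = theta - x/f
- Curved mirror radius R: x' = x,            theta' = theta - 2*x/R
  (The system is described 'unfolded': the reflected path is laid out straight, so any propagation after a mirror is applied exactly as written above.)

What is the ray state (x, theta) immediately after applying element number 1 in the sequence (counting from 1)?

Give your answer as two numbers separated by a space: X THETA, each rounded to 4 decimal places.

Answer: -2.7000 0.3000

Derivation:
Initial: x=-9.0000 theta=0.3000
After 1 (propagate distance d=21): x=-2.7000 theta=0.3000
Rounded to 4 decimal places: x = -2.7000, theta = 0.3000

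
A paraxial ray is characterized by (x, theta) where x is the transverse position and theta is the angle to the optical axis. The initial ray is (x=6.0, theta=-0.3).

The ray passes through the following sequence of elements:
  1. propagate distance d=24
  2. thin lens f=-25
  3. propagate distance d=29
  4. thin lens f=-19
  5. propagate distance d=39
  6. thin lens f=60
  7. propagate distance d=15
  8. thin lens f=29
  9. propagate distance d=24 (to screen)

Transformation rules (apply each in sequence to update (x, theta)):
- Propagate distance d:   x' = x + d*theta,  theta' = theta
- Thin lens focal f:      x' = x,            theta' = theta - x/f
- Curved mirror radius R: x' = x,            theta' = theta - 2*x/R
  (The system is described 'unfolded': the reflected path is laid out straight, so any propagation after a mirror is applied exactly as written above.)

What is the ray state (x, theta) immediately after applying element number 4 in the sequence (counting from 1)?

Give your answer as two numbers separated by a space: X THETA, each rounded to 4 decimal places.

Initial: x=6.0000 theta=-0.3000
After 1 (propagate distance d=24): x=-1.2000 theta=-0.3000
After 2 (thin lens f=-25): x=-1.2000 theta=-0.3480
After 3 (propagate distance d=29): x=-11.2920 theta=-0.3480
After 4 (thin lens f=-19): x=-11.2920 theta=-2238/2375 (≈-0.9423)
Rounded to 4 decimal places: x = -11.2920, theta = -0.9423

Answer: -11.2920 -0.9423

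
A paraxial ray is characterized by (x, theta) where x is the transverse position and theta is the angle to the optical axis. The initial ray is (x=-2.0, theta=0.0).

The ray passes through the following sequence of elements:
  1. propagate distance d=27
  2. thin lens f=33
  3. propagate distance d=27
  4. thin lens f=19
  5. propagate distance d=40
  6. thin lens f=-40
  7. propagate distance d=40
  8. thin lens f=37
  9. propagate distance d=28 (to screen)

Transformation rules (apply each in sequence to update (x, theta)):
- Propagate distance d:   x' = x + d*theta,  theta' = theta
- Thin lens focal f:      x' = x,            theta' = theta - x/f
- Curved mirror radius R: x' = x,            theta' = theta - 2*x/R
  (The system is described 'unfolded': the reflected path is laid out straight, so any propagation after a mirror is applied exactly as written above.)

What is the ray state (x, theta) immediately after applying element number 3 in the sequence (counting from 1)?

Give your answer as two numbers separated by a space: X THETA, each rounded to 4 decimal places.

Answer: -0.3636 0.0606

Derivation:
Initial: x=-2.0000 theta=0.0000
After 1 (propagate distance d=27): x=-2.0000 theta=0.0000
After 2 (thin lens f=33): x=-2.0000 theta=2/33 (≈0.0606)
After 3 (propagate distance d=27): x=-4/11 (≈-0.3636) theta=2/33 (≈0.0606)
Rounded to 4 decimal places: x = -0.3636, theta = 0.0606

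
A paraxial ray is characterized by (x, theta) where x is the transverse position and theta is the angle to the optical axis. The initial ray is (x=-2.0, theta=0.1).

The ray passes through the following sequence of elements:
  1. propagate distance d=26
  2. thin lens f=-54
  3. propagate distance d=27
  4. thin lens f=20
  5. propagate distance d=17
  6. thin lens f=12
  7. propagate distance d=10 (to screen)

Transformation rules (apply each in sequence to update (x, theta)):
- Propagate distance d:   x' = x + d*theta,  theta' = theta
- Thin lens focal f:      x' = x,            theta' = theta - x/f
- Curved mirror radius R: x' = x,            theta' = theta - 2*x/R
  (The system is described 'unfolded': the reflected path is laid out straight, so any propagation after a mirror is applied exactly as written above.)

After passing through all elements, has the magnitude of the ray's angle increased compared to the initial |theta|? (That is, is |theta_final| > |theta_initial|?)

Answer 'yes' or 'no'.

Answer: yes

Derivation:
Initial: x=-2.0000 theta=0.1000
After 1 (propagate distance d=26): x=0.6000 theta=0.1000
After 2 (thin lens f=-54): x=0.6000 theta=1/9 (≈0.1111)
After 3 (propagate distance d=27): x=3.6000 theta=1/9 (≈0.1111)
After 4 (thin lens f=20): x=3.6000 theta=-31/450 (≈-0.0689)
After 5 (propagate distance d=17): x=1093/450 (≈2.4289) theta=-31/450 (≈-0.0689)
After 6 (thin lens f=12): x=1093/450 (≈2.4289) theta=-293/1080 (≈-0.2713)
After 7 (propagate distance d=10 (to screen)): x=-767/2700 (≈-0.2841) theta=-293/1080 (≈-0.2713)
|theta_initial|=0.1000 |theta_final|=293/1080 (≈0.2713) -> increased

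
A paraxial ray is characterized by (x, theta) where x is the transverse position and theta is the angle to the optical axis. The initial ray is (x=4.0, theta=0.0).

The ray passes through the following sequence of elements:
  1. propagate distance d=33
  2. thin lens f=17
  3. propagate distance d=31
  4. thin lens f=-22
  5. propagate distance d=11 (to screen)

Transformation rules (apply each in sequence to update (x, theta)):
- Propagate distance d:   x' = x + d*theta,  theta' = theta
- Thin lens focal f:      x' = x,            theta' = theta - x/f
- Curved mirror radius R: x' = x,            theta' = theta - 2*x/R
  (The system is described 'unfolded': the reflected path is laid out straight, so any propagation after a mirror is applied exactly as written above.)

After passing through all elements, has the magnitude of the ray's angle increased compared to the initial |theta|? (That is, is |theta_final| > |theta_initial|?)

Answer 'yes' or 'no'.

Answer: yes

Derivation:
Initial: x=4.0000 theta=0.0000
After 1 (propagate distance d=33): x=4.0000 theta=0.0000
After 2 (thin lens f=17): x=4.0000 theta=-4/17 (≈-0.2353)
After 3 (propagate distance d=31): x=-56/17 (≈-3.2941) theta=-4/17 (≈-0.2353)
After 4 (thin lens f=-22): x=-56/17 (≈-3.2941) theta=-72/187 (≈-0.3850)
After 5 (propagate distance d=11 (to screen)): x=-128/17 (≈-7.5294) theta=-72/187 (≈-0.3850)
|theta_initial|=0.0000 |theta_final|=72/187 (≈0.3850) -> increased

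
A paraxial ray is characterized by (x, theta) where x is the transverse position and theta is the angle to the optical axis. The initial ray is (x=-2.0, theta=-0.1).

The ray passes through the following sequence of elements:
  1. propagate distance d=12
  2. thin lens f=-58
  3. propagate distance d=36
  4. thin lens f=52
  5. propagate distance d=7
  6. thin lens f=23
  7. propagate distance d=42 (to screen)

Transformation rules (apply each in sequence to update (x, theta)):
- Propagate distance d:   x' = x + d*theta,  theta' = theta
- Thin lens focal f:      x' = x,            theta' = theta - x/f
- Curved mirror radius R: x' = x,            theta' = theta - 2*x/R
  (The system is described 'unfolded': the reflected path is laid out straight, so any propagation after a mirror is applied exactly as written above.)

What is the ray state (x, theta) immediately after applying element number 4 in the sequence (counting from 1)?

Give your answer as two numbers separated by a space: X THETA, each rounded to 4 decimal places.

Initial: x=-2.0000 theta=-0.1000
After 1 (propagate distance d=12): x=-3.2000 theta=-0.1000
After 2 (thin lens f=-58): x=-3.2000 theta=-9/58 (≈-0.1552)
After 3 (propagate distance d=36): x=-1274/145 (≈-8.7862) theta=-9/58 (≈-0.1552)
After 4 (thin lens f=52): x=-1274/145 (≈-8.7862) theta=2/145 (≈0.0138)
Rounded to 4 decimal places: x = -8.7862, theta = 0.0138

Answer: -8.7862 0.0138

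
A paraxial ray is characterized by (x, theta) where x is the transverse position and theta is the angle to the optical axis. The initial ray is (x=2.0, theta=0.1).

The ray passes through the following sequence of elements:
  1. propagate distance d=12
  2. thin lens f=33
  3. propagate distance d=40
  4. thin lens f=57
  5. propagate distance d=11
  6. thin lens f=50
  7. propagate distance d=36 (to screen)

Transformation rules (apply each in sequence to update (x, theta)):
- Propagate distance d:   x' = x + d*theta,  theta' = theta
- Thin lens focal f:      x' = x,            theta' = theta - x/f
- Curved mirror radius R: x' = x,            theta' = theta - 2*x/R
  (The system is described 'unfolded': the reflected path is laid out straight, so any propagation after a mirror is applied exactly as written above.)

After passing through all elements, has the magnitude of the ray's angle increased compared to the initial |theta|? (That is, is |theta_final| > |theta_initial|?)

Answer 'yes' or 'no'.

Initial: x=2.0000 theta=0.1000
After 1 (propagate distance d=12): x=3.2000 theta=0.1000
After 2 (thin lens f=33): x=3.2000 theta=1/330 (≈0.0030)
After 3 (propagate distance d=40): x=548/165 (≈3.3212) theta=1/330 (≈0.0030)
After 4 (thin lens f=57): x=548/165 (≈3.3212) theta=-1039/18810 (≈-0.0552)
After 5 (propagate distance d=11): x=51043/18810 (≈2.7136) theta=-1039/18810 (≈-0.0552)
After 6 (thin lens f=50): x=51043/18810 (≈2.7136) theta=-3121/28500 (≈-0.1095)
After 7 (propagate distance d=36 (to screen)): x=-577799/470250 (≈-1.2287) theta=-3121/28500 (≈-0.1095)
|theta_initial|=0.1000 |theta_final|=3121/28500 (≈0.1095) -> increased

Answer: yes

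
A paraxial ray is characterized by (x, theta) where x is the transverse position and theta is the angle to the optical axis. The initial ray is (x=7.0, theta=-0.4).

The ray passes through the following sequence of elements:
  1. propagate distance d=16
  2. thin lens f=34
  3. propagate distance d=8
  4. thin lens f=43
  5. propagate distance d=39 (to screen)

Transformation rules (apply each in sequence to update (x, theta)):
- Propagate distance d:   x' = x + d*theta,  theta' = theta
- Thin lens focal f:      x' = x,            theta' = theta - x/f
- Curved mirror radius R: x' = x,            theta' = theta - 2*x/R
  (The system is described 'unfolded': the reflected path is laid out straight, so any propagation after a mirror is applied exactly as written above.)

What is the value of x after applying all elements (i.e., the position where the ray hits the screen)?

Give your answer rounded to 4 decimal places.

Initial: x=7.0000 theta=-0.4000
After 1 (propagate distance d=16): x=0.6000 theta=-0.4000
After 2 (thin lens f=34): x=0.6000 theta=-71/170 (≈-0.4176)
After 3 (propagate distance d=8): x=-233/85 (≈-2.7412) theta=-71/170 (≈-0.4176)
After 4 (thin lens f=43): x=-233/85 (≈-2.7412) theta=-2587/7310 (≈-0.3539)
After 5 (propagate distance d=39 (to screen)): x=-120931/7310 (≈-16.5432) theta=-2587/7310 (≈-0.3539)
Rounded to 4 decimal places: x = -16.5432

Answer: -16.5432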